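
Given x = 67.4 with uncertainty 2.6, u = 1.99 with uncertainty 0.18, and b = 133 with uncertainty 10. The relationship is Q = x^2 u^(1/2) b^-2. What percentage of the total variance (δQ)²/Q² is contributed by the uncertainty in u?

6.68%

(δQ/Q)² = (2·δx/x)² + (½·δu/u)² + (-2·δb/b)²
  x term: (2×0.0386)² = 0.00595
  u term: (0.5×0.0905)² = 0.00205
  b term: (-2×0.0752)² = 0.0226
Total = 0.0306. Share from u = 0.00205/0.0306 = 0.0668.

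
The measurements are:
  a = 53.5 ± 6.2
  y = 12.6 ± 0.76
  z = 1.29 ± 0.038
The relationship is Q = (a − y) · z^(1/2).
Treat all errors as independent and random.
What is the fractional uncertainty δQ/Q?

Let u = a − y = 40.9. δu = √(δa² + δy²) = √(38.4 + 0.578) = 6.25, so δu/u = 0.153.
Q is then a monomial in u, z:
δQ/Q = √((δu/u)² + (½·δz/z)²) = √(0.0233 + 0.000217) = 0.153

0.153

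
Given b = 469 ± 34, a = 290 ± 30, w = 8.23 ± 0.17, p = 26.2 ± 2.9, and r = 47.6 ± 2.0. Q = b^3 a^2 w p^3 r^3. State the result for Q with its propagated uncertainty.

Products/powers → add relative errors in quadrature, weighted by exponent:
  (3·δb/b)² = (3×0.0725)² = 0.0473;  (2·δa/a)² = (2×0.103)² = 0.0428;  (1·δw/w)² = (1×0.0207)² = 0.000427;  (3·δp/p)² = (3×0.111)² = 0.110;  (3·δr/r)² = (3×0.0420)² = 0.0159
δQ/Q = √(0.217) = 0.465
Q = 1.38e+23, so δQ = 0.465 × 1.38e+23 = 6.45e+22.

(1.38 ± 0.645) × 10^23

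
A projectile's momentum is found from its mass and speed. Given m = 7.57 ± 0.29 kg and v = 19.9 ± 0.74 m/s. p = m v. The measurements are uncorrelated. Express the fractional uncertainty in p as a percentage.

Products/powers → add relative errors in quadrature, weighted by exponent:
  (1·δm/m)² = (1×0.0383)² = 0.00147;  (1·δv/v)² = (1×0.0372)² = 0.00138
δp/p = √(0.00285) = 0.0534

5.34%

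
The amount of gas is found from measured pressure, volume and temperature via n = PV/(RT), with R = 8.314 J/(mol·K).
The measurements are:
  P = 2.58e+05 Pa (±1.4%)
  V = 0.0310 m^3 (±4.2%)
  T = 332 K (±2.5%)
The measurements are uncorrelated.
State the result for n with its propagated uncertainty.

Products/powers → add relative errors in quadrature, weighted by exponent:
  (1·δP/P)² = (1×0.0140)² = 0.000196;  (1·δV/V)² = (1×0.0420)² = 0.00176;  (-1·δT/T)² = (-1×0.0250)² = 0.000625
δn/n = √(0.00259) = 0.0508
n = 2.90 mol, so δn = 0.0508 × 2.90 = 0.147 mol.

2.90 ± 0.147 mol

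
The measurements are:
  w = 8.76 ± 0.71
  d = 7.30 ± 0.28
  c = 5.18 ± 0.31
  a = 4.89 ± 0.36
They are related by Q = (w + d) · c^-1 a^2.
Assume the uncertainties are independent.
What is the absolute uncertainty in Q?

Let u = w + d = 16.1. δu = √(δw² + δd²) = √(0.504 + 0.0784) = 0.763, so δu/u = 0.0475.
Q is then a monomial in u, c, a:
δQ/Q = √((δu/u)² + (-1·δc/c)² + (2·δa/a)²) = √(0.00226 + 0.00358 + 0.0217) = 0.166
Q = 74.1, so δQ = 0.166 × 74.1 = 12.3.

12.3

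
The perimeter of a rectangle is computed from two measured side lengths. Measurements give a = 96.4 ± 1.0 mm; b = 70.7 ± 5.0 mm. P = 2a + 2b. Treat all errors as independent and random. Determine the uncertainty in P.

10.2 mm

P is a linear combination, so absolute uncertainties add in quadrature:
  (2·δa)² = 4.00;  (2·δb)² = 100
δP = √(104) = 10.2 mm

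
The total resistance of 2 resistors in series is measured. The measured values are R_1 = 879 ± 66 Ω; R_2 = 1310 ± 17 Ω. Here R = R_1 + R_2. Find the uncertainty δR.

Sums and differences: (δR)² = Σ (cᵢ δxᵢ)².
  (δR_1)² = 4360;  (δR_2)² = 289
δR = √(4640) = 68.2 Ω

68.2 Ω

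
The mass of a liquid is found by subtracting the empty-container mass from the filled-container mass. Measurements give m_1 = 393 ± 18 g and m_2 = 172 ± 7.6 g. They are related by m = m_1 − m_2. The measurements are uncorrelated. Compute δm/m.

0.0884

Absolute uncertainties add in quadrature for a linear combination:
  (δm_1)² = 324;  (δm_2)² = 57.8
δm = √(382) = 19.5 g
m = 221 g, so δm/m = 19.5/221 = 0.0884.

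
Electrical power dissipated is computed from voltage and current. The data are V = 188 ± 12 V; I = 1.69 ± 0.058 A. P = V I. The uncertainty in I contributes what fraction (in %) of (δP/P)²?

22.4%

(δP/P)² = (1·δV/V)² + (1·δI/I)²
  V term: (1×0.0638)² = 0.00407
  I term: (1×0.0343)² = 0.00118
Total = 0.00525. Share from I = 0.00118/0.00525 = 0.224.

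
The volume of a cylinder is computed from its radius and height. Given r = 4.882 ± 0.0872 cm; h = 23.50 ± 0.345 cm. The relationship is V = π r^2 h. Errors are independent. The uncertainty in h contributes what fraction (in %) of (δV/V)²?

(δV/V)² = (2·δr/r)² + (1·δh/h)²
  r term: (2×0.0179)² = 0.00128
  h term: (1×0.0147)² = 0.000216
Total = 0.00149. Share from h = 0.000216/0.00149 = 0.144.

14.4%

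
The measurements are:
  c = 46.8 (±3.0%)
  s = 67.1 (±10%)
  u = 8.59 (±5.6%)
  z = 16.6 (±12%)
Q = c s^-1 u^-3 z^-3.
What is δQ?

Products/powers → add relative errors in quadrature, weighted by exponent:
  (1·δc/c)² = (1×0.0300)² = 0.000900;  (-1·δs/s)² = (-1×0.100)² = 0.0100;  (-3·δu/u)² = (-3×0.0560)² = 0.0282;  (-3·δz/z)² = (-3×0.120)² = 0.130
δQ/Q = √(0.169) = 0.411
Q = 2.41e-07, so δQ = 0.411 × 2.41e-07 = 9.88e-08.

9.88e-08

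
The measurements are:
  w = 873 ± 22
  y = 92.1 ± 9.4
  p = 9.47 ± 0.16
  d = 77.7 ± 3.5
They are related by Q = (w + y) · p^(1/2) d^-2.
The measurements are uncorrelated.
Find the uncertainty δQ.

0.0462

Let u = w + y = 965. δu = √(δw² + δy²) = √(484 + 88.4) = 23.9, so δu/u = 0.0248.
Q is then a monomial in u, p, d:
δQ/Q = √((δu/u)² + (½·δp/p)² + (-2·δd/d)²) = √(0.000615 + 7.14e-05 + 0.00812) = 0.0938
Q = 0.492, so δQ = 0.0938 × 0.492 = 0.0462.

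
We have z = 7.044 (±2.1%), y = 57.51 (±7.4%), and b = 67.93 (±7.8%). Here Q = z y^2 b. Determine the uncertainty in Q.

Each factor contributes (exponent × relative error)² to (δQ/Q)²:
  (1·δz/z)² = (1×0.0210)² = 0.000441;  (2·δy/y)² = (2×0.0740)² = 0.0219;  (1·δb/b)² = (1×0.0780)² = 0.00608
δQ/Q = √(0.0284) = 0.169
Q = 1.583e+06, so δQ = 0.169 × 1.583e+06 = 2.67e+05.

2.67e+05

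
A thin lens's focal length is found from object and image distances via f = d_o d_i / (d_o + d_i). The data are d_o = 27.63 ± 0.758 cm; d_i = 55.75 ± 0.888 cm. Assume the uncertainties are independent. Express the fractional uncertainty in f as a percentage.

1.91%

∂f/∂d_o = (d_i/(d_o+d_i))² = 0.447;  ∂f/∂d_i = (d_o/(d_o+d_i))² = 0.110
δf = √((∂f/∂d_o · δd_o)² + (∂f/∂d_i · δd_i)²) = √(0.115 + 0.00951) = 0.353 cm
f = 18.47 cm, so δf/f = 0.353/18.47 = 0.0191.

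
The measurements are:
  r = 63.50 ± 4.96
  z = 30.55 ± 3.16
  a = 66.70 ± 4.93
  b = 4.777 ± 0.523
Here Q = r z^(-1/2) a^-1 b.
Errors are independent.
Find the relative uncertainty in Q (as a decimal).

Q is a product of powers, so relative uncertainties combine in quadrature:
  (1·δr/r)² = (1×0.0781)² = 0.00610;  (−½·δz/z)² = (-0.5×0.103)² = 0.00267;  (-1·δa/a)² = (-1×0.0739)² = 0.00546;  (1·δb/b)² = (1×0.109)² = 0.0120
δQ/Q = √(0.0262) = 0.162

0.162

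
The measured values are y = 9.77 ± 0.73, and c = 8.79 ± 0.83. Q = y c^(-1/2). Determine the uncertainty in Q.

0.291

Products/powers → add relative errors in quadrature, weighted by exponent:
  (1·δy/y)² = (1×0.0747)² = 0.00558;  (−½·δc/c)² = (-0.5×0.0944)² = 0.00223
δQ/Q = √(0.00781) = 0.0884
Q = 3.30, so δQ = 0.0884 × 3.30 = 0.291.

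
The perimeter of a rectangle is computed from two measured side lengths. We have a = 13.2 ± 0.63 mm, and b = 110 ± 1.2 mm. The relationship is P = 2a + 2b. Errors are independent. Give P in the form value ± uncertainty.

For a sum/difference, combine absolute errors in quadrature:
  (2·δa)² = 1.59;  (2·δb)² = 5.76
δP = √(7.35) = 2.71 mm
P = 246 mm.

246 ± 2.71 mm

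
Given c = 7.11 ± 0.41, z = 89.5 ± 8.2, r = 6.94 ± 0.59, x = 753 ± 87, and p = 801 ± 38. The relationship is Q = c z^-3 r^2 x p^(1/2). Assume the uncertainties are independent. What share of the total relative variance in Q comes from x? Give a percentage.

(δQ/Q)² = (1·δc/c)² + (-3·δz/z)² + (2·δr/r)² + (1·δx/x)² + (½·δp/p)²
  c term: (1×0.0577)² = 0.00333
  z term: (-3×0.0916)² = 0.0755
  r term: (2×0.0850)² = 0.0289
  x term: (1×0.116)² = 0.0133
  p term: (0.5×0.0474)² = 0.000563
Total = 0.122. Share from x = 0.0133/0.122 = 0.110.

11.0%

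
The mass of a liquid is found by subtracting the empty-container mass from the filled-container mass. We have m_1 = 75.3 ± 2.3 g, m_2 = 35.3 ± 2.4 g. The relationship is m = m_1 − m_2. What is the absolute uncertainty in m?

3.32 g

Absolute uncertainties add in quadrature for a linear combination:
  (δm_1)² = 5.29;  (δm_2)² = 5.76
δm = √(11.0) = 3.32 g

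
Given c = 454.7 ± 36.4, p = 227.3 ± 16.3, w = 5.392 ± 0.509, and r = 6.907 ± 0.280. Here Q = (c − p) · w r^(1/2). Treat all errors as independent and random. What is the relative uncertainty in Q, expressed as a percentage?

20.0%

Let u = c − p = 227.4. δu = √(δc² + δp²) = √(1320 + 266) = 39.9, so δu/u = 0.175.
Q is then a monomial in u, w, r:
δQ/Q = √((δu/u)² + (1·δw/w)² + (½·δr/r)²) = √(0.0308 + 0.00891 + 0.000411) = 0.200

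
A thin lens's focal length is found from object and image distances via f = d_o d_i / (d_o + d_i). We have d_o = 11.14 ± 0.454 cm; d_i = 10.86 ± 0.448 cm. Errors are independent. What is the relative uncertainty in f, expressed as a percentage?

2.90%

∂f/∂d_o = (d_i/(d_o+d_i))² = 0.244;  ∂f/∂d_i = (d_o/(d_o+d_i))² = 0.256
δf = √((∂f/∂d_o · δd_o)² + (∂f/∂d_i · δd_i)²) = √(0.0122 + 0.0132) = 0.159 cm
f = 5.499 cm, so δf/f = 0.159/5.499 = 0.0290.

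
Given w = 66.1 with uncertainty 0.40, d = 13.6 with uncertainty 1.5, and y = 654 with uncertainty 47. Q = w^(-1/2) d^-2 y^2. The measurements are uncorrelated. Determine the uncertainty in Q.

74.9

Relative error in a monomial: (δQ/Q)² = Σ (nᵢ · δxᵢ/xᵢ)².
  (−½·δw/w)² = (-0.5×0.00605)² = 9.15e-06;  (-2·δd/d)² = (-2×0.110)² = 0.0487;  (2·δy/y)² = (2×0.0719)² = 0.0207
δQ/Q = √(0.0693) = 0.263
Q = 284, so δQ = 0.263 × 284 = 74.9.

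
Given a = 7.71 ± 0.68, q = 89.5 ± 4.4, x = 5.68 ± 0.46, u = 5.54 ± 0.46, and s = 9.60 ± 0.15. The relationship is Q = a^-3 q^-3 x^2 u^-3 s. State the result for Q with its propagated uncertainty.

For a monomial Q ∝ a^-3, q^-3, x^2, u^-3, s, fractional errors add in quadrature:
  (-3·δa/a)² = (-3×0.0882)² = 0.0700;  (-3·δq/q)² = (-3×0.0492)² = 0.0218;  (2·δx/x)² = (2×0.0810)² = 0.0262;  (-3·δu/u)² = (-3×0.0830)² = 0.0620;  (1·δs/s)² = (1×0.0156)² = 0.000244
δQ/Q = √(0.180) = 0.425
Q = 5.54e-09, so δQ = 0.425 × 5.54e-09 = 2.35e-09.

(5.54 ± 2.35) × 10^-9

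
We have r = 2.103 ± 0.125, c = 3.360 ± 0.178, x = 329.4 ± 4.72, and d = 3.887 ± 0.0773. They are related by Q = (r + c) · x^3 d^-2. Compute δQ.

Let u = r + c = 5.463. δu = √(δr² + δc²) = √(0.0156 + 0.0317) = 0.218, so δu/u = 0.0398.
Q is then a monomial in u, x, d:
δQ/Q = √((δu/u)² + (3·δx/x)² + (-2·δd/d)²) = √(0.00159 + 0.00185 + 0.00158) = 0.0708
Q = 1.292e+07, so δQ = 0.0708 × 1.292e+07 = 9.15e+05.

9.15e+05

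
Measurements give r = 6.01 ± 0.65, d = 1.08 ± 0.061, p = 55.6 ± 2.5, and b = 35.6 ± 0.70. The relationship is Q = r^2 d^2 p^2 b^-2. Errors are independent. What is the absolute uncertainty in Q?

27.0

Q is a product of powers, so relative uncertainties combine in quadrature:
  (2·δr/r)² = (2×0.108)² = 0.0468;  (2·δd/d)² = (2×0.0565)² = 0.0128;  (2·δp/p)² = (2×0.0450)² = 0.00809;  (-2·δb/b)² = (-2×0.0197)² = 0.00155
δQ/Q = √(0.0692) = 0.263
Q = 103, so δQ = 0.263 × 103 = 27.0.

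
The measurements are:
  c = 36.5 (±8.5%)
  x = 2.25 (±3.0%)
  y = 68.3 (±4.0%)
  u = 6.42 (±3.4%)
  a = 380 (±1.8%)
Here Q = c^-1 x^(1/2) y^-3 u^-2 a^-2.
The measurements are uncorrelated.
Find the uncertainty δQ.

Since Q is a product/quotient, work with relative uncertainties:
  (-1·δc/c)² = (-1×0.0850)² = 0.00723;  (½·δx/x)² = (0.5×0.0300)² = 0.000225;  (-3·δy/y)² = (-3×0.0400)² = 0.0144;  (-2·δu/u)² = (-2×0.0340)² = 0.00462;  (-2·δa/a)² = (-2×0.0180)² = 0.00130
δQ/Q = √(0.0278) = 0.167
Q = 2.17e-14, so δQ = 0.167 × 2.17e-14 = 3.61e-15.

3.61e-15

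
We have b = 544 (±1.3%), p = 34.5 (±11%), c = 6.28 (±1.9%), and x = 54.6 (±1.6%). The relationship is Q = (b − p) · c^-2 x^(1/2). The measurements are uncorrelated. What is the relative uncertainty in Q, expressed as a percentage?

4.19%

Let u = b − p = 510. δu = √(δb² + δp²) = √(50.0 + 14.4) = 8.03, so δu/u = 0.0158.
Q is then a monomial in u, c, x:
δQ/Q = √((δu/u)² + (-2·δc/c)² + (½·δx/x)²) = √(0.000248 + 0.00144 + 6.4e-05) = 0.0419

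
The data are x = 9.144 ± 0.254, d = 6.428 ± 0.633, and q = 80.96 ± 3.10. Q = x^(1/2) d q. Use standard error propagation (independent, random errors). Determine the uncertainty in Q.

168

Relative error in a monomial: (δQ/Q)² = Σ (nᵢ · δxᵢ/xᵢ)².
  (½·δx/x)² = (0.5×0.0278)² = 0.000193;  (1·δd/d)² = (1×0.0985)² = 0.00970;  (1·δq/q)² = (1×0.0383)² = 0.00147
δQ/Q = √(0.0114) = 0.107
Q = 1574, so δQ = 0.107 × 1574 = 168.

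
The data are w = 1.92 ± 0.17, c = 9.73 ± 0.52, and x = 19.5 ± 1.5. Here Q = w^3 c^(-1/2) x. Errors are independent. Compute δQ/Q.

0.278

Relative error in a monomial: (δQ/Q)² = Σ (nᵢ · δxᵢ/xᵢ)².
  (3·δw/w)² = (3×0.0885)² = 0.0706;  (−½·δc/c)² = (-0.5×0.0534)² = 0.000714;  (1·δx/x)² = (1×0.0769)² = 0.00592
δQ/Q = √(0.0772) = 0.278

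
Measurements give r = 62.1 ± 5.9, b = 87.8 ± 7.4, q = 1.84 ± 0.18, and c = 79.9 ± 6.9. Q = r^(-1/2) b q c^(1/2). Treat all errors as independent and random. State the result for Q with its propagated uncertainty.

For a monomial Q ∝ r^(-1/2), b, q, c^(1/2), fractional errors add in quadrature:
  (−½·δr/r)² = (-0.5×0.0950)² = 0.00226;  (1·δb/b)² = (1×0.0843)² = 0.00710;  (1·δq/q)² = (1×0.0978)² = 0.00957;  (½·δc/c)² = (0.5×0.0864)² = 0.00186
δQ/Q = √(0.0208) = 0.144
Q = 183, so δQ = 0.144 × 183 = 26.4.

183 ± 26.4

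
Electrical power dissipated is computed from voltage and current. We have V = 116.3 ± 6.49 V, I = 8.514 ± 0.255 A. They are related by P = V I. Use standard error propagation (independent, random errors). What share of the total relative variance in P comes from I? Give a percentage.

22.4%

(δP/P)² = (1·δV/V)² + (1·δI/I)²
  V term: (1×0.0558)² = 0.00311
  I term: (1×0.0300)² = 0.000897
Total = 0.00401. Share from I = 0.000897/0.00401 = 0.224.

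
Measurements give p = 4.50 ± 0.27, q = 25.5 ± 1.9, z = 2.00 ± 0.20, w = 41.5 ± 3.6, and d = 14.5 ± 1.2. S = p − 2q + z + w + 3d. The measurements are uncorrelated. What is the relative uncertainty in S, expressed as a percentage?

15.7%

Absolute uncertainties add in quadrature for a linear combination:
  (δp)² = 0.0729;  (2·δq)² = 14.4;  (δz)² = 0.0400;  (δw)² = 13.0;  (3·δd)² = 13.0
δS = √(40.5) = 6.36
S = 40.5, so δS/S = 6.36/40.5 = 0.157.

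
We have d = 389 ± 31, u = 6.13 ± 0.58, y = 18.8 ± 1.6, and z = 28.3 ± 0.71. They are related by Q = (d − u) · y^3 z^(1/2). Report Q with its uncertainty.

(1.35 ± 0.363) × 10^7

Let w = d − u = 383. δw = √(δd² + δu²) = √(961 + 0.336) = 31.0, so δw/w = 0.0810.
Q is then a monomial in w, y, z:
δQ/Q = √((δw/w)² + (3·δy/y)² + (½·δz/z)²) = √(0.00656 + 0.0652 + 0.000157) = 0.268
Q = 1.35e+07, so δQ = 0.268 × 1.35e+07 = 3.63e+06.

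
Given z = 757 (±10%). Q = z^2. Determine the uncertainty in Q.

Each factor contributes (exponent × relative error)² to (δQ/Q)²:
  (2·δz/z)² = (2×0.100)² = 0.0400
δQ/Q = √(0.0400) = 0.200
Q = 5.73e+05, so δQ = 0.200 × 5.73e+05 = 1.15e+05.

1.15e+05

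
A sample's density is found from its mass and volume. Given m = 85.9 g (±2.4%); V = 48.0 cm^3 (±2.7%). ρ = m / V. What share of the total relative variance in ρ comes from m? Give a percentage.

44.1%

(δρ/ρ)² = (1·δm/m)² + (-1·δV/V)²
  m term: (1×0.0240)² = 0.000576
  V term: (-1×0.0270)² = 0.000729
Total = 0.00131. Share from m = 0.000576/0.00131 = 0.441.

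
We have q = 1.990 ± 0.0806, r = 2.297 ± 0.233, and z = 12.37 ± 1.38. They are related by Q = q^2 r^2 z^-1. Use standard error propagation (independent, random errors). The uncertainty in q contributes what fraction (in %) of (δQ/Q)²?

(δQ/Q)² = (2·δq/q)² + (2·δr/r)² + (-1·δz/z)²
  q term: (2×0.0405)² = 0.00656
  r term: (2×0.101)² = 0.0412
  z term: (-1×0.112)² = 0.0124
Total = 0.0602. Share from q = 0.00656/0.0602 = 0.109.

10.9%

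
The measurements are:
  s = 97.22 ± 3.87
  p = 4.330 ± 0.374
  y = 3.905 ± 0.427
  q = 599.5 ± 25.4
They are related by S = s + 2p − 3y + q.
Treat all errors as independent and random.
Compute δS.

For a sum/difference, combine absolute errors in quadrature:
  (δs)² = 15.0;  (2·δp)² = 0.560;  (3·δy)² = 1.64;  (δq)² = 645
δS = √(662) = 25.7

25.7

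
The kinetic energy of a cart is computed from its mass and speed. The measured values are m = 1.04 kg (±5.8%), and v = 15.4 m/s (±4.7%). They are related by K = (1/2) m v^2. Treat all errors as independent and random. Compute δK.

13.6 J

K is a product of powers, so relative uncertainties combine in quadrature:
  (1·δm/m)² = (1×0.0580)² = 0.00336;  (2·δv/v)² = (2×0.0470)² = 0.00884
δK/K = √(0.0122) = 0.110
K = 123 J, so δK = 0.110 × 123 = 13.6 J.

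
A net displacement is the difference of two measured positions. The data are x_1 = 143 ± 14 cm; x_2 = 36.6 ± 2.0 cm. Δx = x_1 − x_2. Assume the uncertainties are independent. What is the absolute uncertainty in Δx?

For a sum/difference, combine absolute errors in quadrature:
  (δx_1)² = 196;  (δx_2)² = 4.00
δΔx = √(200) = 14.1 cm

14.1 cm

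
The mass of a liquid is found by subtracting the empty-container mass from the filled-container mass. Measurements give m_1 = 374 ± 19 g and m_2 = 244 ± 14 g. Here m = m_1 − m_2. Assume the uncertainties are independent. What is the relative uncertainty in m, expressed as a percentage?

Absolute uncertainties add in quadrature for a linear combination:
  (δm_1)² = 361;  (δm_2)² = 196
δm = √(557) = 23.6 g
m = 130 g, so δm/m = 23.6/130 = 0.182.

18.2%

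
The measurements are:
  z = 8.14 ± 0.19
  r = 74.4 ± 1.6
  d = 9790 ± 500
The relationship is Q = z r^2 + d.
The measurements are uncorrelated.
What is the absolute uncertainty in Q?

Let p = z·r^2 = 45100. δp/p = √((1·δz/z)² + (2·δr/r)²) = √(0.000545 + 0.00185) = 0.0489, so δp = 2200.
Q = p + d: δQ = √(δp² + δd²) = √(4.86e+06 + 2.5e+05) = 2260

2260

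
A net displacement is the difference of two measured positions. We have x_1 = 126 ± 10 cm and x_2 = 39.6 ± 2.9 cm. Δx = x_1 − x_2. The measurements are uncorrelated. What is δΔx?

10.4 cm

For a sum/difference, combine absolute errors in quadrature:
  (δx_1)² = 100;  (δx_2)² = 8.41
δΔx = √(108) = 10.4 cm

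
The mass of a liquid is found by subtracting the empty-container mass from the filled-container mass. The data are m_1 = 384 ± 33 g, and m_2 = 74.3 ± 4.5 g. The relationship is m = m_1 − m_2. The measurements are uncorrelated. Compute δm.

33.3 g

m is a linear combination, so absolute uncertainties add in quadrature:
  (δm_1)² = 1090;  (δm_2)² = 20.2
δm = √(1110) = 33.3 g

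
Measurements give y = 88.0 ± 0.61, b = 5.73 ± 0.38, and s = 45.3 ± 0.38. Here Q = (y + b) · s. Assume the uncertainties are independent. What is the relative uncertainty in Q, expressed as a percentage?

1.14%

Let u = y + b = 93.7. δu = √(δy² + δb²) = √(0.372 + 0.144) = 0.719, so δu/u = 0.00767.
Q is then a monomial in u, s:
δQ/Q = √((δu/u)² + (1·δs/s)²) = √(5.88e-05 + 7.04e-05) = 0.0114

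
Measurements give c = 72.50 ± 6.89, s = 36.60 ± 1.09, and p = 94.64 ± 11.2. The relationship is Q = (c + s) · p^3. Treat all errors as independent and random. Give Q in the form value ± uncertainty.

Let u = c + s = 109.1. δu = √(δc² + δs²) = √(47.5 + 1.19) = 6.98, so δu/u = 0.0639.
Q is then a monomial in u, p:
δQ/Q = √((δu/u)² + (3·δp/p)²) = √(0.00409 + 0.126) = 0.361
Q = 9.248e+07, so δQ = 0.361 × 9.248e+07 = 3.34e+07.

(9.248 ± 3.34) × 10^7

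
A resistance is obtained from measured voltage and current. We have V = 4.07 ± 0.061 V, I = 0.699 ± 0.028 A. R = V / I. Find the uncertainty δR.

For a monomial R ∝ V, I^-1, fractional errors add in quadrature:
  (1·δV/V)² = (1×0.0150)² = 0.000225;  (-1·δI/I)² = (-1×0.0401)² = 0.00160
δR/R = √(0.00183) = 0.0428
R = 5.82 Ω, so δR = 0.0428 × 5.82 = 0.249 Ω.

0.249 Ω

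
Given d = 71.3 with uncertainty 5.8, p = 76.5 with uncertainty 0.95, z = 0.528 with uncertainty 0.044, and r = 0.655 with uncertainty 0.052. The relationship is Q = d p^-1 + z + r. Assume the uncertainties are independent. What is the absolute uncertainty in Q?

0.103

Let w = d·p^-1 = 0.932. δw/w = √((1·δd/d)² + (-1·δp/p)²) = √(0.00662 + 0.000154) = 0.0823, so δw = 0.0767.
Q = w + z + r: δQ = √(δw² + δz² + δr²) = √(0.00588 + 0.00194 + 0.00270) = 0.103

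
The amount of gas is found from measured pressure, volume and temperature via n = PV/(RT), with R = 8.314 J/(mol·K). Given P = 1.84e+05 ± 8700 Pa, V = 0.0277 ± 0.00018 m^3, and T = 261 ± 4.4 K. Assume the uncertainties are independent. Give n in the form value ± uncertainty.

2.35 ± 0.119 mol

For a monomial n ∝ P, V, T^-1, fractional errors add in quadrature:
  (1·δP/P)² = (1×0.0473)² = 0.00224;  (1·δV/V)² = (1×0.00650)² = 4.22e-05;  (-1·δT/T)² = (-1×0.0169)² = 0.000284
δn/n = √(0.00256) = 0.0506
n = 2.35 mol, so δn = 0.0506 × 2.35 = 0.119 mol.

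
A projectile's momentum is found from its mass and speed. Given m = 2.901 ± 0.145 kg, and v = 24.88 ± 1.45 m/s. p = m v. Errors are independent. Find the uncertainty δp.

5.54 kg·m/s

p is a product of powers, so relative uncertainties combine in quadrature:
  (1·δm/m)² = (1×0.0500)² = 0.00250;  (1·δv/v)² = (1×0.0583)² = 0.00340
δp/p = √(0.00589) = 0.0768
p = 72.18 kg·m/s, so δp = 0.0768 × 72.18 = 5.54 kg·m/s.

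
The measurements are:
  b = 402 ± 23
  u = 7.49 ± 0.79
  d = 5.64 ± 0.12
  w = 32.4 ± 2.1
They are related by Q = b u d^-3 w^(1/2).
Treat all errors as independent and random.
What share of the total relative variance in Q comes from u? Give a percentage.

(δQ/Q)² = (1·δb/b)² + (1·δu/u)² + (-3·δd/d)² + (½·δw/w)²
  b term: (1×0.0572)² = 0.00327
  u term: (1×0.105)² = 0.0111
  d term: (-3×0.0213)² = 0.00407
  w term: (0.5×0.0648)² = 0.00105
Total = 0.0195. Share from u = 0.0111/0.0195 = 0.570.

57.0%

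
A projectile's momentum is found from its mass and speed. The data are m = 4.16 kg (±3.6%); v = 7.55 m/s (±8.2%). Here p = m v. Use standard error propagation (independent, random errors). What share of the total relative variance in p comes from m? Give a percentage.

16.2%

(δp/p)² = (1·δm/m)² + (1·δv/v)²
  m term: (1×0.0360)² = 0.00130
  v term: (1×0.0820)² = 0.00672
Total = 0.00802. Share from m = 0.00130/0.00802 = 0.162.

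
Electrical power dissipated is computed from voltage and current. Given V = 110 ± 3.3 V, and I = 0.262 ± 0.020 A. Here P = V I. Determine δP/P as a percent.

8.20%

Each factor contributes (exponent × relative error)² to (δP/P)²:
  (1·δV/V)² = (1×0.0300)² = 0.000900;  (1·δI/I)² = (1×0.0763)² = 0.00583
δP/P = √(0.00673) = 0.0820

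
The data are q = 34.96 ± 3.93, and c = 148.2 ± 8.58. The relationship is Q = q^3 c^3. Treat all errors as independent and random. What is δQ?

For a monomial Q ∝ q^3, c^3, fractional errors add in quadrature:
  (3·δq/q)² = (3×0.112)² = 0.114;  (3·δc/c)² = (3×0.0579)² = 0.0302
δQ/Q = √(0.144) = 0.379
Q = 1.391e+11, so δQ = 0.379 × 1.391e+11 = 5.28e+10.

5.28e+10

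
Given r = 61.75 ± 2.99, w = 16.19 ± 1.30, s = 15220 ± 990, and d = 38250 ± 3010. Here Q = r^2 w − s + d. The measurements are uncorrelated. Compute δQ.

Let p = r^2·w = 61730. δp/p = √((2·δr/r)² + (1·δw/w)²) = √(0.00938 + 0.00645) = 0.126, so δp = 7770.
Q = p − s + d: δQ = √(δp² + δs² + δd²) = √(6.03e+07 + 9.8e+05 + 9.06e+06) = 8390

8390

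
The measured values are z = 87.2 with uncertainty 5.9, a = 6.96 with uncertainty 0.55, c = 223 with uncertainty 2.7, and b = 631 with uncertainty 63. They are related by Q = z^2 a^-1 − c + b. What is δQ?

Let p = z^2·a^-1 = 1090. δp/p = √((2·δz/z)² + (-1·δa/a)²) = √(0.0183 + 0.00624) = 0.157, so δp = 171.
Q = p − c + b: δQ = √(δp² + δc² + δb²) = √(29300 + 7.29 + 3970) = 182

182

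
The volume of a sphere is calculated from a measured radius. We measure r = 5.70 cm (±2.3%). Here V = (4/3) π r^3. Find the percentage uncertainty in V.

V ∝ r^3, so δV/V = |3| · δr/r = 3 × 0.0230 = 0.0690.

6.90%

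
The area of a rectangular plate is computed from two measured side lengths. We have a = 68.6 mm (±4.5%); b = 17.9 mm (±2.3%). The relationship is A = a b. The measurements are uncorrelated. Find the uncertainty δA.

Since A is a product/quotient, work with relative uncertainties:
  (1·δa/a)² = (1×0.0450)² = 0.00202;  (1·δb/b)² = (1×0.0230)² = 0.000529
δA/A = √(0.00255) = 0.0505
A = 1230 mm^2, so δA = 0.0505 × 1230 = 62.1 mm^2.

62.1 mm^2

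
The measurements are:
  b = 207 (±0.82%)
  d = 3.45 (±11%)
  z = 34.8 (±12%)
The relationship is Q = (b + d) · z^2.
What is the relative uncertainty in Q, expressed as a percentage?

Let u = b + d = 210. δu = √(δb² + δd²) = √(2.88 + 0.144) = 1.74, so δu/u = 0.00826.
Q is then a monomial in u, z:
δQ/Q = √((δu/u)² + (2·δz/z)²) = √(6.83e-05 + 0.0576) = 0.240

24.0%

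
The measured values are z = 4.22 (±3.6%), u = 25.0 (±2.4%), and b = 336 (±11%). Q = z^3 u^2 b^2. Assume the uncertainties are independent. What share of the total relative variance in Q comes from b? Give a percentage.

77.6%

(δQ/Q)² = (3·δz/z)² + (2·δu/u)² + (2·δb/b)²
  z term: (3×0.0360)² = 0.0117
  u term: (2×0.0240)² = 0.00230
  b term: (2×0.110)² = 0.0484
Total = 0.0624. Share from b = 0.0484/0.0624 = 0.776.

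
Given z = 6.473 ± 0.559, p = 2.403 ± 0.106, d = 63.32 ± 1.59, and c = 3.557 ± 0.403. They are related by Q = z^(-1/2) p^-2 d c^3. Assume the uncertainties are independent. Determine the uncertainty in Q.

Q is a product of powers, so relative uncertainties combine in quadrature:
  (−½·δz/z)² = (-0.5×0.0864)² = 0.00186;  (-2·δp/p)² = (-2×0.0441)² = 0.00778;  (1·δd/d)² = (1×0.0251)² = 0.000631;  (3·δc/c)² = (3×0.113)² = 0.116
δQ/Q = √(0.126) = 0.355
Q = 194.0, so δQ = 0.355 × 194.0 = 68.8.

68.8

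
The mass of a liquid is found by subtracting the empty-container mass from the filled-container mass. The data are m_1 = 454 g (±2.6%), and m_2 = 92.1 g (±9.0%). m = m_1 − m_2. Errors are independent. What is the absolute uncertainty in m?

14.4 g

m is a linear combination, so absolute uncertainties add in quadrature:
  (δm_1)² = 139;  (δm_2)² = 68.7
δm = √(208) = 14.4 g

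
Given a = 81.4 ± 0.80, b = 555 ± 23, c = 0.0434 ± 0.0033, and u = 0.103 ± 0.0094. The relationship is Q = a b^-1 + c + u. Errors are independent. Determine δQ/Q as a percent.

Let p = a·b^-1 = 0.147. δp/p = √((1·δa/a)² + (-1·δb/b)²) = √(9.66e-05 + 0.00172) = 0.0426, so δp = 0.00625.
Q = p + c + u: δQ = √(δp² + δc² + δu²) = √(3.9e-05 + 1.09e-05 + 8.84e-05) = 0.0118
Q = 0.293, so δQ/Q = 0.0118/0.293 = 0.0401.

4.01%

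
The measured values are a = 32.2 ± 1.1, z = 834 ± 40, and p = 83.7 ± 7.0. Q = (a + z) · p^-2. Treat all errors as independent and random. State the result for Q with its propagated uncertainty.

Let u = a + z = 866. δu = √(δa² + δz²) = √(1.21 + 1600) = 40.0, so δu/u = 0.0462.
Q is then a monomial in u, p:
δQ/Q = √((δu/u)² + (-2·δp/p)²) = √(0.00213 + 0.0280) = 0.174
Q = 0.124, so δQ = 0.174 × 0.124 = 0.0215.

0.124 ± 0.0215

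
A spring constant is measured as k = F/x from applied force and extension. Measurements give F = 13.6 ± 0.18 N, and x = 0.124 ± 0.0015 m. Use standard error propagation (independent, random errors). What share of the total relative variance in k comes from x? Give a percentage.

(δk/k)² = (1·δF/F)² + (-1·δx/x)²
  F term: (1×0.0132)² = 0.000175
  x term: (-1×0.0121)² = 0.000146
Total = 0.000322. Share from x = 0.000146/0.000322 = 0.455.

45.5%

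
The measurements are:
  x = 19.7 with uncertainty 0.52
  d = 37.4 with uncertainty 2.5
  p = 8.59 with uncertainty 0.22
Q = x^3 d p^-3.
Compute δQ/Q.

0.129

For a monomial Q ∝ x^3, d, p^-3, fractional errors add in quadrature:
  (3·δx/x)² = (3×0.0264)² = 0.00627;  (1·δd/d)² = (1×0.0668)² = 0.00447;  (-3·δp/p)² = (-3×0.0256)² = 0.00590
δQ/Q = √(0.0166) = 0.129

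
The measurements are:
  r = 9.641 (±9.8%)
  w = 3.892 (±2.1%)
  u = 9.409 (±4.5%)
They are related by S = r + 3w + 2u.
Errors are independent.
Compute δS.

1.29

S is a linear combination, so absolute uncertainties add in quadrature:
  (δr)² = 0.893;  (3·δw)² = 0.0601;  (2·δu)² = 0.717
δS = √(1.67) = 1.29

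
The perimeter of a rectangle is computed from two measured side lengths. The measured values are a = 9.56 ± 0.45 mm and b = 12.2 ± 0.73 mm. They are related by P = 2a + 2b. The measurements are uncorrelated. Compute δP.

Sums and differences: (δP)² = Σ (cᵢ δxᵢ)².
  (2·δa)² = 0.810;  (2·δb)² = 2.13
δP = √(2.94) = 1.72 mm

1.72 mm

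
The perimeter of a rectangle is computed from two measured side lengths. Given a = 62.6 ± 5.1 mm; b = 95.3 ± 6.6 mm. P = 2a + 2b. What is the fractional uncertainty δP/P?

P is a linear combination, so absolute uncertainties add in quadrature:
  (2·δa)² = 104;  (2·δb)² = 174
δP = √(278) = 16.7 mm
P = 316 mm, so δP/P = 16.7/316 = 0.0528.

0.0528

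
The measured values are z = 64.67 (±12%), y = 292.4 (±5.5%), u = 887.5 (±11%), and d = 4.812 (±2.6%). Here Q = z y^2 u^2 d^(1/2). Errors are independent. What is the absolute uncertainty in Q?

2.62e+12

For a monomial Q ∝ z, y^2, u^2, d^(1/2), fractional errors add in quadrature:
  (1·δz/z)² = (1×0.120)² = 0.0144;  (2·δy/y)² = (2×0.0550)² = 0.0121;  (2·δu/u)² = (2×0.110)² = 0.0484;  (½·δd/d)² = (0.5×0.0260)² = 0.000169
δQ/Q = √(0.0751) = 0.274
Q = 9.553e+12, so δQ = 0.274 × 9.553e+12 = 2.62e+12.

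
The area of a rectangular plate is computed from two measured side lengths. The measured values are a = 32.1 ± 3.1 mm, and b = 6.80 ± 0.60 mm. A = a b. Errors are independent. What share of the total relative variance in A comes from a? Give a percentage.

(δA/A)² = (1·δa/a)² + (1·δb/b)²
  a term: (1×0.0966)² = 0.00933
  b term: (1×0.0882)² = 0.00779
Total = 0.0171. Share from a = 0.00933/0.0171 = 0.545.

54.5%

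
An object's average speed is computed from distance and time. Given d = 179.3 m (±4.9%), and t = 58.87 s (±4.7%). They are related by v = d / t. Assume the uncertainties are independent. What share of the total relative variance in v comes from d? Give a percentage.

52.1%

(δv/v)² = (1·δd/d)² + (-1·δt/t)²
  d term: (1×0.0490)² = 0.00240
  t term: (-1×0.0470)² = 0.00221
Total = 0.00461. Share from d = 0.00240/0.00461 = 0.521.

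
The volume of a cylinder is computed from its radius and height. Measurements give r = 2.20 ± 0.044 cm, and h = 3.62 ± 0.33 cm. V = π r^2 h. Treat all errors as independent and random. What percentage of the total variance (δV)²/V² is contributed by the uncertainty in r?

(δV/V)² = (2·δr/r)² + (1·δh/h)²
  r term: (2×0.0200)² = 0.00160
  h term: (1×0.0912)² = 0.00831
Total = 0.00991. Share from r = 0.00160/0.00991 = 0.161.

16.1%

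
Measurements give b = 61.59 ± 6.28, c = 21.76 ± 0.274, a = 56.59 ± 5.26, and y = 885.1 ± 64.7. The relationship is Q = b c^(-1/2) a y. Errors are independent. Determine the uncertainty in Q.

Each factor contributes (exponent × relative error)² to (δQ/Q)²:
  (1·δb/b)² = (1×0.102)² = 0.0104;  (−½·δc/c)² = (-0.5×0.0126)² = 3.96e-05;  (1·δa/a)² = (1×0.0929)² = 0.00864;  (1·δy/y)² = (1×0.0731)² = 0.00534
δQ/Q = √(0.0244) = 0.156
Q = 661300, so δQ = 0.156 × 661300 = 1.03e+05.

1.03e+05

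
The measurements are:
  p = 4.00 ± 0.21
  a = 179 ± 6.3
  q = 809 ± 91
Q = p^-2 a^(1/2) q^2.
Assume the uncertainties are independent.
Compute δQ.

Relative error in a monomial: (δQ/Q)² = Σ (nᵢ · δxᵢ/xᵢ)².
  (-2·δp/p)² = (-2×0.0525)² = 0.0110;  (½·δa/a)² = (0.5×0.0352)² = 0.000310;  (2·δq/q)² = (2×0.112)² = 0.0506
δQ/Q = √(0.0619) = 0.249
Q = 5.47e+05, so δQ = 0.249 × 5.47e+05 = 1.36e+05.

1.36e+05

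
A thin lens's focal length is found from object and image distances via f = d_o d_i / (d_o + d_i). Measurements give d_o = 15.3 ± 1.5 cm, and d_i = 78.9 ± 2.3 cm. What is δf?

1.05 cm

∂f/∂d_o = (d_i/(d_o+d_i))² = 0.702;  ∂f/∂d_i = (d_o/(d_o+d_i))² = 0.0264
δf = √((∂f/∂d_o · δd_o)² + (∂f/∂d_i · δd_i)²) = √(1.11 + 0.00368) = 1.05 cm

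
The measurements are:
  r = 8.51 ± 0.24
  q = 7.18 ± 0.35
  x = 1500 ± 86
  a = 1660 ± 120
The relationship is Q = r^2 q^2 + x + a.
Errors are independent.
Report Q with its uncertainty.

Let p = r^2·q^2 = 3730. δp/p = √((2·δr/r)² + (2·δq/q)²) = √(0.00318 + 0.00950) = 0.113, so δp = 421.
Q = p + x + a: δQ = √(δp² + δx² + δa²) = √(1.77e+05 + 7400 + 14400) = 446
Q = 6890.

6890 ± 446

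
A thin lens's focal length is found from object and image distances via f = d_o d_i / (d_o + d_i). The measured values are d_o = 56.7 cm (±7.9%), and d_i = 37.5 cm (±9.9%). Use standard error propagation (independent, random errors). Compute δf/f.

∂f/∂d_o = (d_i/(d_o+d_i))² = 0.158;  ∂f/∂d_i = (d_o/(d_o+d_i))² = 0.362
δf = √((∂f/∂d_o · δd_o)² + (∂f/∂d_i · δd_i)²) = √(0.504 + 1.81) = 1.52 cm
f = 22.6 cm, so δf/f = 1.52/22.6 = 0.0674.

0.0674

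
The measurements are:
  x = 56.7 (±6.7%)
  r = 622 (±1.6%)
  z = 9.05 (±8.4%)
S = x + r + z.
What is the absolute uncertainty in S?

S is a linear combination, so absolute uncertainties add in quadrature:
  (δx)² = 14.4;  (δr)² = 99.0;  (δz)² = 0.578
δS = √(114) = 10.7

10.7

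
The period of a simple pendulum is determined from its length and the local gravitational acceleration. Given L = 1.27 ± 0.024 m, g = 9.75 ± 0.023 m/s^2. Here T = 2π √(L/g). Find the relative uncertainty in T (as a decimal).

For a monomial T ∝ L^(1/2), g^(-1/2), fractional errors add in quadrature:
  (½·δL/L)² = (0.5×0.0189)² = 8.93e-05;  (−½·δg/g)² = (-0.5×0.00236)² = 1.39e-06
δT/T = √(9.07e-05) = 0.00952

0.00952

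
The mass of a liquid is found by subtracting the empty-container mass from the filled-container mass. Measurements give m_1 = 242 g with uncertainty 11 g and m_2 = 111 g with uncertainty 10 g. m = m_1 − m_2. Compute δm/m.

0.113

For a sum/difference, combine absolute errors in quadrature:
  (δm_1)² = 121;  (δm_2)² = 100
δm = √(221) = 14.9 g
m = 131 g, so δm/m = 14.9/131 = 0.113.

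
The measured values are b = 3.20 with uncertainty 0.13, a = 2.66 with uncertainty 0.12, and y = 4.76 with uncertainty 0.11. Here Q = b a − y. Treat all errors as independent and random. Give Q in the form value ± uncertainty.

3.75 ± 0.528

Let p = b·a = 8.51. δp/p = √((1·δb/b)² + (1·δa/a)²) = √(0.00165 + 0.00204) = 0.0607, so δp = 0.517.
Q = p − y: δQ = √(δp² + δy²) = √(0.267 + 0.0121) = 0.528
Q = 3.75.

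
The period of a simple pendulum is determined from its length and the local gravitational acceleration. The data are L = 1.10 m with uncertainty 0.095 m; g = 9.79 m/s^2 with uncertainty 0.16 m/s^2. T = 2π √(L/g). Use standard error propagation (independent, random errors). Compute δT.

0.0926 s

T is a product of powers, so relative uncertainties combine in quadrature:
  (½·δL/L)² = (0.5×0.0864)² = 0.00186;  (−½·δg/g)² = (-0.5×0.0163)² = 6.68e-05
δT/T = √(0.00193) = 0.0439
T = 2.11 s, so δT = 0.0439 × 2.11 = 0.0926 s.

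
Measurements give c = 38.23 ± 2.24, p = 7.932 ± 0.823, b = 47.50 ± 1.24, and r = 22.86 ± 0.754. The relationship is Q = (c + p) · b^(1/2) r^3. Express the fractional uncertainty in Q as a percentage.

Let u = c + p = 46.16. δu = √(δc² + δp²) = √(5.02 + 0.677) = 2.39, so δu/u = 0.0517.
Q is then a monomial in u, b, r:
δQ/Q = √((δu/u)² + (½·δb/b)² + (3·δr/r)²) = √(0.00267 + 0.000170 + 0.00979) = 0.112

11.2%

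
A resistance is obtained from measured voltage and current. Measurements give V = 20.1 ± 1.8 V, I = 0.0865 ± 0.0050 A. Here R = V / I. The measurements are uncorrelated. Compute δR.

24.8 Ω

For a monomial R ∝ V, I^-1, fractional errors add in quadrature:
  (1·δV/V)² = (1×0.0896)² = 0.00802;  (-1·δI/I)² = (-1×0.0578)² = 0.00334
δR/R = √(0.0114) = 0.107
R = 232 Ω, so δR = 0.107 × 232 = 24.8 Ω.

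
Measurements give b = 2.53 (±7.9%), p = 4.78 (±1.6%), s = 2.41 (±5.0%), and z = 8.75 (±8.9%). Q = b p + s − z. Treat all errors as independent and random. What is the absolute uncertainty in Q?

Let w = b·p = 12.1. δw/w = √((1·δb/b)² + (1·δp/p)²) = √(0.00624 + 0.000256) = 0.0806, so δw = 0.975.
Q = w + s − z: δQ = √(δw² + δs² + δz²) = √(0.950 + 0.0145 + 0.606) = 1.25

1.25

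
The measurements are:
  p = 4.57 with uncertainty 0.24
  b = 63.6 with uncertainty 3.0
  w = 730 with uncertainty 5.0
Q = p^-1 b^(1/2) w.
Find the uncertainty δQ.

73.9

Each factor contributes (exponent × relative error)² to (δQ/Q)²:
  (-1·δp/p)² = (-1×0.0525)² = 0.00276;  (½·δb/b)² = (0.5×0.0472)² = 0.000556;  (1·δw/w)² = (1×0.00685)² = 4.69e-05
δQ/Q = √(0.00336) = 0.0580
Q = 1270, so δQ = 0.0580 × 1270 = 73.9.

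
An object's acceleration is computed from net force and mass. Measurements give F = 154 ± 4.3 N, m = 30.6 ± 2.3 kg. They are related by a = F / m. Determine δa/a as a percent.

8.02%

For a monomial a ∝ F, m^-1, fractional errors add in quadrature:
  (1·δF/F)² = (1×0.0279)² = 0.000780;  (-1·δm/m)² = (-1×0.0752)² = 0.00565
δa/a = √(0.00643) = 0.0802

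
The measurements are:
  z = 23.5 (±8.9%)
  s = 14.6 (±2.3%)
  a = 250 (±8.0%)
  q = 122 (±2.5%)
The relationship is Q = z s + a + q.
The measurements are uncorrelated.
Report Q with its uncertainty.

715 ± 37.5

Let p = z·s = 343. δp/p = √((1·δz/z)² + (1·δs/s)²) = √(0.00792 + 0.000529) = 0.0919, so δp = 31.5.
Q = p + a + q: δQ = √(δp² + δa² + δq²) = √(995 + 400 + 9.30) = 37.5
Q = 715.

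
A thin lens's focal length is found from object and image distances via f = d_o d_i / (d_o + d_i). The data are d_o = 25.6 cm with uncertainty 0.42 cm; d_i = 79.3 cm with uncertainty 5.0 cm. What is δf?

∂f/∂d_o = (d_i/(d_o+d_i))² = 0.571;  ∂f/∂d_i = (d_o/(d_o+d_i))² = 0.0596
δf = √((∂f/∂d_o · δd_o)² + (∂f/∂d_i · δd_i)²) = √(0.0576 + 0.0887) = 0.382 cm

0.382 cm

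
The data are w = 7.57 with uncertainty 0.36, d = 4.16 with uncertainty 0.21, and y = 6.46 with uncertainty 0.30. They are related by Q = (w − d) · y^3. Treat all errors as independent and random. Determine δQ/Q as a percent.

Let u = w − d = 3.41. δu = √(δw² + δd²) = √(0.130 + 0.0441) = 0.417, so δu/u = 0.122.
Q is then a monomial in u, y:
δQ/Q = √((δu/u)² + (3·δy/y)²) = √(0.0149 + 0.0194) = 0.185

18.5%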